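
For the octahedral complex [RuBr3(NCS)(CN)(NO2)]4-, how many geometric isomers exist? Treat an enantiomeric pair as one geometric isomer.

The six octahedral sites form three mutually perpendicular trans pairs.
The distinct arrangements are (4 in all): Br mer (3 arrangements); Br fac (chiral).

4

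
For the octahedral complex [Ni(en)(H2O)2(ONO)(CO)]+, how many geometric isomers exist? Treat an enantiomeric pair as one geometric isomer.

An octahedron has six vertices in three trans pairs; every non-trans pair is cis.
Each en is bidentate and must span two cis positions.
The distinct arrangements are (4 in all): H2O cis (3 arrangements, 2 chiral); H2O trans.

4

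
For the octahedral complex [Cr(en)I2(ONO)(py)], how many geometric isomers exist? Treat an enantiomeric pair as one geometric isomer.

4

An octahedron has six vertices in three trans pairs; every non-trans pair is cis.
Each en is bidentate and must span two cis positions.
Systematic placement gives 4 geometric isomers: I trans; I cis (3 arrangements, 2 chiral).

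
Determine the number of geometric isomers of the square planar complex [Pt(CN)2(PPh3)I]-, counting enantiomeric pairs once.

A square has two trans pairs of vertices; adjacent vertices are cis.
There are 2 geometric isomers: CN cis; CN trans.

2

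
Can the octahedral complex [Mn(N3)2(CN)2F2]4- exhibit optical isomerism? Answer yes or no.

yes

The six octahedral sites form three mutually perpendicular trans pairs.
Working through the distinct placements yields 5 geometric isomers: N3 trans, CN trans, F trans; N3 cis, CN trans, F cis; N3 trans, CN cis, F cis; N3 cis, CN cis, F cis (chiral); N3 cis, CN cis, F trans.
One of these lacks any improper symmetry element and so occurs as an enantiomeric pair, giving 5 + 1 = 6 stereoisomers in total.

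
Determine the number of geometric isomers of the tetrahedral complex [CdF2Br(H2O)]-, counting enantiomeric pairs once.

In a tetrahedral complex all four positions are equivalent and every pair of ligands is adjacent — there is no cis/trans distinction.
Only one geometric arrangement is possible.

1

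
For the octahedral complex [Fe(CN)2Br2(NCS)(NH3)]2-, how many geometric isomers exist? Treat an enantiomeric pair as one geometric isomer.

Systematic placement gives 6 geometric isomers: CN trans, Br trans; CN cis, Br trans; CN cis, Br cis (3 arrangements, 2 chiral); CN trans, Br cis.

6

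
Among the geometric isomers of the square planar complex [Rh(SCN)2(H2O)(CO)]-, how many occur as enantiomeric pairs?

0

In a square planar complex each vertex has one trans partner and two cis neighbours.
The distinct arrangements are (2 in all): SCN cis; SCN trans.
Each arrangement has an internal mirror plane or centre of symmetry, so none is chiral.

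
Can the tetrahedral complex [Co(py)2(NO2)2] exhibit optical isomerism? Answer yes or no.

no

In a tetrahedral complex all four positions are equivalent and every pair of ligands is adjacent — there is no cis/trans distinction.
Only one geometric arrangement is possible.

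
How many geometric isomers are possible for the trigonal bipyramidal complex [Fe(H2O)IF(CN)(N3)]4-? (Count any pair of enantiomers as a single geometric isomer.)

10

A trigonal bipyramid has two axial and three equatorial sites, which are chemically inequivalent.
Exhaustive case analysis gives 10 geometric isomers.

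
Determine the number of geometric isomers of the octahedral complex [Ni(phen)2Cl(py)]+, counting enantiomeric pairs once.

2

Each phen is bidentate and must span two cis positions.
The distinct arrangements are (2 in all): Cl and py mutually cis (chiral); Cl and py mutually trans.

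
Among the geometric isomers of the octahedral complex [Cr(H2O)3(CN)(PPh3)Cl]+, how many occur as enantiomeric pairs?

An octahedron has six vertices in three trans pairs; every non-trans pair is cis.
There are 4 geometric isomers: H2O mer (3 arrangements); H2O fac (chiral).
One of these lacks any improper symmetry element and so occurs as an enantiomeric pair, giving 4 + 1 = 5 stereoisomers in total.

1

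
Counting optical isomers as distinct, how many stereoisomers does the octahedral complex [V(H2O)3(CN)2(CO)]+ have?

The six octahedral sites form three mutually perpendicular trans pairs.
The distinct arrangements are (3 in all): H2O mer, CN trans; H2O mer, CN cis; H2O fac, CN cis.
Each arrangement has an internal mirror plane or centre of symmetry, so none is chiral.

3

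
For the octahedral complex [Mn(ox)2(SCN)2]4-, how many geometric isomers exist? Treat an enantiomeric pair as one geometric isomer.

2

An octahedron has six vertices in three trans pairs; every non-trans pair is cis.
Each ox is bidentate and must span two cis positions.
Systematic placement gives 2 geometric isomers: SCN trans; SCN cis (chiral).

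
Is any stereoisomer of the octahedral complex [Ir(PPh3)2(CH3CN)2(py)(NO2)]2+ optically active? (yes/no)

In an octahedral complex each vertex has one trans partner and four cis neighbours.
The distinct arrangements are (6 in all): PPh3 cis, CH3CN trans; PPh3 trans, CH3CN trans; PPh3 cis, CH3CN cis (3 arrangements, 2 chiral); PPh3 trans, CH3CN cis.
Of these, 2 lack any improper symmetry element and so occur as enantiomeric pairs, giving 6 + 2 = 8 stereoisomers in total.

yes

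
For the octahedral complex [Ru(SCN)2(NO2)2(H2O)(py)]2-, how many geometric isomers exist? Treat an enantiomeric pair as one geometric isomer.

6

Working through the distinct placements yields 6 geometric isomers: SCN cis, NO2 cis (3 arrangements, 2 chiral); SCN trans, NO2 cis; SCN cis, NO2 trans; SCN trans, NO2 trans.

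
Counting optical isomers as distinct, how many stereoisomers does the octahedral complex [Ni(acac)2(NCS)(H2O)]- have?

In an octahedral complex each vertex has one trans partner and four cis neighbours.
Each acac is bidentate and must span two cis positions.
Working through the distinct placements yields 2 geometric isomers: NCS and H2O mutually trans; NCS and H2O mutually cis (chiral).
One of these lacks any improper symmetry element and so occurs as an enantiomeric pair, giving 2 + 1 = 3 stereoisomers in total.

3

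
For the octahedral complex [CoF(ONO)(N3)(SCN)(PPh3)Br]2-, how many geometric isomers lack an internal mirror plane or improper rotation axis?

15

An octahedron has six vertices in three trans pairs; every non-trans pair is cis.
Systematic enumeration (placing each ligand type in turn and discarding arrangements equivalent by rotation or reflection) gives 15 geometric isomers.
Of these, 15 lack any improper symmetry element and so occur as enantiomeric pairs, giving 15 + 15 = 30 stereoisomers in total.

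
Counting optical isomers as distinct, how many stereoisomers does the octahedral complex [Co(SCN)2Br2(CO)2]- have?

In an octahedral complex each vertex has one trans partner and four cis neighbours.
There are 5 geometric isomers: SCN trans, Br trans, CO trans; SCN cis, Br trans, CO cis; SCN trans, Br cis, CO cis; SCN cis, Br cis, CO cis (chiral); SCN cis, Br cis, CO trans.
One of these lacks any improper symmetry element and so occurs as an enantiomeric pair, giving 5 + 1 = 6 stereoisomers in total.

6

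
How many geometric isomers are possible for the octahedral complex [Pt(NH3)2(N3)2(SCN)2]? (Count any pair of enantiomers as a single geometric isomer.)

In an octahedral complex each vertex has one trans partner and four cis neighbours.
Working through the distinct placements yields 5 geometric isomers: NH3 trans, N3 trans, SCN trans; NH3 cis, N3 trans, SCN cis; NH3 cis, N3 cis, SCN trans; NH3 cis, N3 cis, SCN cis (chiral); NH3 trans, N3 cis, SCN cis.

5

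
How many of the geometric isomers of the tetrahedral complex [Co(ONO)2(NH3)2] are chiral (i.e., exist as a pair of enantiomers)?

All four vertices of a tetrahedron are equivalent and mutually adjacent, so cis/trans isomerism cannot arise.
Only one geometric arrangement is possible.

0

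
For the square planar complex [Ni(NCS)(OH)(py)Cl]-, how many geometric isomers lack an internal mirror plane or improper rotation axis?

0

Systematic placement gives 3 geometric isomers: (Cl/OH trans, NCS/py trans); (Cl/py trans, NCS/OH trans); (Cl/NCS trans, OH/py trans).
Each arrangement has an internal mirror plane or centre of symmetry, so none is chiral.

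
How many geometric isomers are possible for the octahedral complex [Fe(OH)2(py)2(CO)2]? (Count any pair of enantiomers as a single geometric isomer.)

The six octahedral sites form three mutually perpendicular trans pairs.
Working through the distinct placements yields 5 geometric isomers: OH trans, py trans, CO trans; OH cis, py cis, CO trans; OH cis, py trans, CO cis; OH cis, py cis, CO cis (chiral); OH trans, py cis, CO cis.

5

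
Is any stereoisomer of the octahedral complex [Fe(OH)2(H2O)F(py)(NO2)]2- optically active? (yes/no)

yes

In an octahedral complex each vertex has one trans partner and four cis neighbours.
Placing the ligands in turn and identifying arrangements related by rotation or reflection leaves 9 distinct geometric isomers.
Of these, 6 lack any improper symmetry element and so occur as enantiomeric pairs, giving 9 + 6 = 15 stereoisomers in total.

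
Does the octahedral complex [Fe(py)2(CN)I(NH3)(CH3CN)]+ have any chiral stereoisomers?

yes

The six octahedral sites form three mutually perpendicular trans pairs.
Systematic enumeration (placing each ligand type in turn and discarding arrangements equivalent by rotation or reflection) gives 9 geometric isomers.
Of these, 6 lack any improper symmetry element and so occur as enantiomeric pairs, giving 9 + 6 = 15 stereoisomers in total.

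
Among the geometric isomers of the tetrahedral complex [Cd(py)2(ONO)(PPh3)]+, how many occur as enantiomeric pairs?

0

All four vertices of a tetrahedron are equivalent and mutually adjacent, so cis/trans isomerism cannot arise.
Only one geometric arrangement is possible.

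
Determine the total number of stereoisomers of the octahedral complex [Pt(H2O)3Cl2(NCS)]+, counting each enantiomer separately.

In an octahedral complex each vertex has one trans partner and four cis neighbours.
Systematic placement gives 3 geometric isomers: H2O mer, Cl trans; H2O fac, Cl cis; H2O mer, Cl cis.
Each arrangement has an internal mirror plane or centre of symmetry, so none is chiral.

3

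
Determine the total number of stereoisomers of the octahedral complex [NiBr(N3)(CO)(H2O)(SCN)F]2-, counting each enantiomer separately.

30

Systematic enumeration (placing each ligand type in turn and discarding arrangements equivalent by rotation or reflection) gives 15 geometric isomers.
Of these, 15 lack any improper symmetry element and so occur as enantiomeric pairs, giving 15 + 15 = 30 stereoisomers in total.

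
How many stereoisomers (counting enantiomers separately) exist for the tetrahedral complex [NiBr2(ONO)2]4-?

Only one geometric arrangement is possible.

1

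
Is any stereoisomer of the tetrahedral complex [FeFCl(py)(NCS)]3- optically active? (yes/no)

In a tetrahedral complex all four positions are equivalent and every pair of ligands is adjacent — there is no cis/trans distinction.
Only one geometric arrangement is possible; it has no improper symmetry element, so it exists as a pair of enantiomers (2 stereoisomers).

yes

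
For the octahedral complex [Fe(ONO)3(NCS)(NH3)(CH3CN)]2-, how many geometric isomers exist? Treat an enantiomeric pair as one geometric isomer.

4

Working through the distinct placements yields 4 geometric isomers: ONO mer (3 arrangements); ONO fac (chiral).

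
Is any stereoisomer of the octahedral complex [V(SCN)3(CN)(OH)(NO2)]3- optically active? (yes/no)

An octahedron has six vertices in three trans pairs; every non-trans pair is cis.
There are 4 geometric isomers: SCN mer (3 arrangements); SCN fac (chiral).
One of these lacks any improper symmetry element and so occurs as an enantiomeric pair, giving 4 + 1 = 5 stereoisomers in total.

yes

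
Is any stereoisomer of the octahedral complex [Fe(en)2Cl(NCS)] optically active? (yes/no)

Each en is bidentate and must span two cis positions.
The distinct arrangements are (2 in all): Cl and NCS mutually trans; Cl and NCS mutually cis (chiral).
One of these lacks any improper symmetry element and so occurs as an enantiomeric pair, giving 2 + 1 = 3 stereoisomers in total.

yes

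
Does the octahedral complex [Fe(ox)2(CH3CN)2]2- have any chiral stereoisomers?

Each ox is bidentate and must span two cis positions.
The distinct arrangements are (2 in all): CH3CN trans; CH3CN cis (chiral).
One of these lacks any improper symmetry element and so occurs as an enantiomeric pair, giving 2 + 1 = 3 stereoisomers in total.

yes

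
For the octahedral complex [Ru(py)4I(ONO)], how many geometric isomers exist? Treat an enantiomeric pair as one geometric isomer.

In an octahedral complex each vertex has one trans partner and four cis neighbours.
Working through the distinct placements yields 2 geometric isomers: I and ONO mutually trans; I and ONO mutually cis.

2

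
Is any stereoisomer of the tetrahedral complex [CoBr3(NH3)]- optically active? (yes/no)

no

In a tetrahedral complex all four positions are equivalent and every pair of ligands is adjacent — there is no cis/trans distinction.
Only one geometric arrangement is possible.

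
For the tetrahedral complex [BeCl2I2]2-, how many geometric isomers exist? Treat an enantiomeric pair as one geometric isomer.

In a tetrahedral complex all four positions are equivalent and every pair of ligands is adjacent — there is no cis/trans distinction.
Only one geometric arrangement is possible.

1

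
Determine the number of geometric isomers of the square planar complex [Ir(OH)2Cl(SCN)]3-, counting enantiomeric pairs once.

2

A square has two trans pairs of vertices; adjacent vertices are cis.
The distinct arrangements are (2 in all): OH cis; OH trans.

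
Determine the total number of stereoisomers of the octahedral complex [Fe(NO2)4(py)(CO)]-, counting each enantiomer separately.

2

The six octahedral sites form three mutually perpendicular trans pairs.
The distinct arrangements are (2 in all): py and CO mutually cis; py and CO mutually trans.
Each arrangement has an internal mirror plane or centre of symmetry, so none is chiral.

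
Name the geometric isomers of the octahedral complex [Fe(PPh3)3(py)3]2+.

In an octahedral complex each vertex has one trans partner and four cis neighbours.
There are 2 geometric isomers: PPh3 mer; PPh3 fac.

fac and mer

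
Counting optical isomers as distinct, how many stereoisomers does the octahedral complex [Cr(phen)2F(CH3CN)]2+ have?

3

Each phen is bidentate and must span two cis positions.
There are 2 geometric isomers: F and CH3CN mutually trans; F and CH3CN mutually cis (chiral).
One of these lacks any improper symmetry element and so occurs as an enantiomeric pair, giving 2 + 1 = 3 stereoisomers in total.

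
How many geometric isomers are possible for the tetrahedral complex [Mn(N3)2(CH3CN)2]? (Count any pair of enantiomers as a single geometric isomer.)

In a tetrahedral complex all four positions are equivalent and every pair of ligands is adjacent — there is no cis/trans distinction.
Only one geometric arrangement is possible.

1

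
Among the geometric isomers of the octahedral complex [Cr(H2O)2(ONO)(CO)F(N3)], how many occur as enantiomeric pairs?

An octahedron has six vertices in three trans pairs; every non-trans pair is cis.
Systematic enumeration (placing each ligand type in turn and discarding arrangements equivalent by rotation or reflection) gives 9 geometric isomers.
Of these, 6 lack any improper symmetry element and so occur as enantiomeric pairs, giving 9 + 6 = 15 stereoisomers in total.

6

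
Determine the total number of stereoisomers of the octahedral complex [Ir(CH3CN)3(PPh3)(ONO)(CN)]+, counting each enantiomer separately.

The six octahedral sites form three mutually perpendicular trans pairs.
There are 4 geometric isomers: CH3CN mer (3 arrangements); CH3CN fac (chiral).
One of these lacks any improper symmetry element and so occurs as an enantiomeric pair, giving 4 + 1 = 5 stereoisomers in total.

5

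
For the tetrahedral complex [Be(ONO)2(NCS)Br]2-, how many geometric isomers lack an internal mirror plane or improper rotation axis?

In a tetrahedral complex all four positions are equivalent and every pair of ligands is adjacent — there is no cis/trans distinction.
Only one geometric arrangement is possible.

0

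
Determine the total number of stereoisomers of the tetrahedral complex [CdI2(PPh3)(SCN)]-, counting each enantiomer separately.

All four vertices of a tetrahedron are equivalent and mutually adjacent, so cis/trans isomerism cannot arise.
Only one geometric arrangement is possible.

1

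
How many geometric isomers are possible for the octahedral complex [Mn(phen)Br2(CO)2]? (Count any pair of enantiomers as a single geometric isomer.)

3

In an octahedral complex each vertex has one trans partner and four cis neighbours.
Each phen is bidentate and must span two cis positions.
There are 3 geometric isomers: Br trans, CO cis; Br cis, CO cis (chiral); Br cis, CO trans.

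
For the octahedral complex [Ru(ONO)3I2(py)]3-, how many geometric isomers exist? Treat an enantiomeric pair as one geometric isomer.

The six octahedral sites form three mutually perpendicular trans pairs.
Working through the distinct placements yields 3 geometric isomers: ONO mer, I trans; ONO fac, I cis; ONO mer, I cis.

3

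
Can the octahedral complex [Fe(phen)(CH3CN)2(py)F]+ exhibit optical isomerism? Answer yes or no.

An octahedron has six vertices in three trans pairs; every non-trans pair is cis.
Each phen is bidentate and must span two cis positions.
Working through the distinct placements yields 4 geometric isomers: CH3CN trans; CH3CN cis (3 arrangements, 2 chiral).
Of these, 2 lack any improper symmetry element and so occur as enantiomeric pairs, giving 4 + 2 = 6 stereoisomers in total.

yes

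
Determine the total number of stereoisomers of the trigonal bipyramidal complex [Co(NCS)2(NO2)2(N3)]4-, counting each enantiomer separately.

Placing the ligands in turn and identifying arrangements related by rotation or reflection leaves 5 distinct geometric isomers.
One of these lacks any improper symmetry element and so occurs as an enantiomeric pair, giving 5 + 1 = 6 stereoisomers in total.

6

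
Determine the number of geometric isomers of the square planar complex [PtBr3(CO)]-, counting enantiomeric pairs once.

A square has two trans pairs of vertices; adjacent vertices are cis.
Only one geometric arrangement is possible.

1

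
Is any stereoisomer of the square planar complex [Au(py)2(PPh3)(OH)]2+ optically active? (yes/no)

Working through the distinct placements yields 2 geometric isomers: py cis; py trans.
Each arrangement has an internal mirror plane or centre of symmetry, so none is chiral.

no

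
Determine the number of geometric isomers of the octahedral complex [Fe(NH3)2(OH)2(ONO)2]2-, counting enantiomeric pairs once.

5

In an octahedral complex each vertex has one trans partner and four cis neighbours.
Working through the distinct placements yields 5 geometric isomers: NH3 trans, OH trans, ONO trans; NH3 trans, OH cis, ONO cis; NH3 cis, OH cis, ONO trans; NH3 cis, OH cis, ONO cis (chiral); NH3 cis, OH trans, ONO cis.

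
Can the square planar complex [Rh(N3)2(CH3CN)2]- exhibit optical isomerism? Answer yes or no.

Systematic placement gives 2 geometric isomers: N3 cis; N3 trans.
Each arrangement has an internal mirror plane or centre of symmetry, so none is chiral.

no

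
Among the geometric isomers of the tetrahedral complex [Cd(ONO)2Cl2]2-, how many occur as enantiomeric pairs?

In a tetrahedral complex all four positions are equivalent and every pair of ligands is adjacent — there is no cis/trans distinction.
Only one geometric arrangement is possible.

0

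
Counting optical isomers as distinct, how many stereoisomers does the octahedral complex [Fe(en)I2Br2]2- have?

4

In an octahedral complex each vertex has one trans partner and four cis neighbours.
Each en is bidentate and must span two cis positions.
Systematic placement gives 3 geometric isomers: I cis, Br trans; I cis, Br cis (chiral); I trans, Br cis.
One of these lacks any improper symmetry element and so occurs as an enantiomeric pair, giving 3 + 1 = 4 stereoisomers in total.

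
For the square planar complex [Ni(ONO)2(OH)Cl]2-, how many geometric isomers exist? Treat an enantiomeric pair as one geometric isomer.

2

A square has two trans pairs of vertices; adjacent vertices are cis.
There are 2 geometric isomers: ONO cis; ONO trans.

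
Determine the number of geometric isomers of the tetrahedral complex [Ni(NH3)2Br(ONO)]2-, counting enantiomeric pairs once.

In a tetrahedral complex all four positions are equivalent and every pair of ligands is adjacent — there is no cis/trans distinction.
Only one geometric arrangement is possible.

1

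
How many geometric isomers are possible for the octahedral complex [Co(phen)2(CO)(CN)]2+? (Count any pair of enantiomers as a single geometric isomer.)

An octahedron has six vertices in three trans pairs; every non-trans pair is cis.
Each phen is bidentate and must span two cis positions.
Systematic placement gives 2 geometric isomers: CO and CN mutually trans; CO and CN mutually cis (chiral).

2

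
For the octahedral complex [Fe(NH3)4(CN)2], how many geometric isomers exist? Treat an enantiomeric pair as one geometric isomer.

An octahedron has six vertices in three trans pairs; every non-trans pair is cis.
There are 2 geometric isomers: CN trans; CN cis.

2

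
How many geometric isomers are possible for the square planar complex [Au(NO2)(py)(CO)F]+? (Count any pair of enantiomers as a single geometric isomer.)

3

A square has two trans pairs of vertices; adjacent vertices are cis.
Working through the distinct placements yields 3 geometric isomers: (CO/NO2 trans, F/py trans); (CO/py trans, F/NO2 trans); (CO/F trans, NO2/py trans).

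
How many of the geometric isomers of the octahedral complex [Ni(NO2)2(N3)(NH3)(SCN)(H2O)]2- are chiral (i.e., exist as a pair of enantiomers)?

The six octahedral sites form three mutually perpendicular trans pairs.
Systematic enumeration (placing each ligand type in turn and discarding arrangements equivalent by rotation or reflection) gives 9 geometric isomers.
Of these, 6 lack any improper symmetry element and so occur as enantiomeric pairs, giving 9 + 6 = 15 stereoisomers in total.

6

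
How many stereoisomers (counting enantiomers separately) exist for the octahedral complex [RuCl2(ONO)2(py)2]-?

There are 5 geometric isomers: Cl trans, ONO trans, py trans; Cl trans, ONO cis, py cis; Cl cis, ONO cis, py trans; Cl cis, ONO cis, py cis (chiral); Cl cis, ONO trans, py cis.
One of these lacks any improper symmetry element and so occurs as an enantiomeric pair, giving 5 + 1 = 6 stereoisomers in total.

6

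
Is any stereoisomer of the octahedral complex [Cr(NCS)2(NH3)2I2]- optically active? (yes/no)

In an octahedral complex each vertex has one trans partner and four cis neighbours.
Working through the distinct placements yields 5 geometric isomers: NCS trans, NH3 trans, I trans; NCS cis, NH3 cis, I trans; NCS cis, NH3 trans, I cis; NCS cis, NH3 cis, I cis (chiral); NCS trans, NH3 cis, I cis.
One of these lacks any improper symmetry element and so occurs as an enantiomeric pair, giving 5 + 1 = 6 stereoisomers in total.

yes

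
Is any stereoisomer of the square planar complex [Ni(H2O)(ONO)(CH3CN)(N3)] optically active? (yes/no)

In a square planar complex each vertex has one trans partner and two cis neighbours.
The distinct arrangements are (3 in all): (CH3CN/N3 trans, H2O/ONO trans); (CH3CN/ONO trans, H2O/N3 trans); (CH3CN/H2O trans, N3/ONO trans).
Each arrangement has an internal mirror plane or centre of symmetry, so none is chiral.

no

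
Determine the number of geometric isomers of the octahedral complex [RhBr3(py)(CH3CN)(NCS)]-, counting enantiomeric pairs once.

4

The six octahedral sites form three mutually perpendicular trans pairs.
The distinct arrangements are (4 in all): Br mer (3 arrangements); Br fac (chiral).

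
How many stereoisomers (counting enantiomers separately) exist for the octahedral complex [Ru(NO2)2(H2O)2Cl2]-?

6

An octahedron has six vertices in three trans pairs; every non-trans pair is cis.
There are 5 geometric isomers: NO2 trans, H2O trans, Cl trans; NO2 cis, H2O cis, Cl trans; NO2 trans, H2O cis, Cl cis; NO2 cis, H2O cis, Cl cis (chiral); NO2 cis, H2O trans, Cl cis.
One of these lacks any improper symmetry element and so occurs as an enantiomeric pair, giving 5 + 1 = 6 stereoisomers in total.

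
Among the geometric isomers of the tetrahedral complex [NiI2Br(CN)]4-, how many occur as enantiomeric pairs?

All four vertices of a tetrahedron are equivalent and mutually adjacent, so cis/trans isomerism cannot arise.
Only one geometric arrangement is possible.

0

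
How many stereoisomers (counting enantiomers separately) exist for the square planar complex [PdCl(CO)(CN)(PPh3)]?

3

A square has two trans pairs of vertices; adjacent vertices are cis.
There are 3 geometric isomers: (CN/Cl trans, CO/PPh3 trans); (CN/PPh3 trans, CO/Cl trans); (CN/CO trans, Cl/PPh3 trans).
Each arrangement has an internal mirror plane or centre of symmetry, so none is chiral.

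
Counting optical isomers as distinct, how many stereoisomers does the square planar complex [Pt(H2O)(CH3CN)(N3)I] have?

3

A square has two trans pairs of vertices; adjacent vertices are cis.
Systematic placement gives 3 geometric isomers: (CH3CN/I trans, H2O/N3 trans); (CH3CN/N3 trans, H2O/I trans); (CH3CN/H2O trans, I/N3 trans).
Each arrangement has an internal mirror plane or centre of symmetry, so none is chiral.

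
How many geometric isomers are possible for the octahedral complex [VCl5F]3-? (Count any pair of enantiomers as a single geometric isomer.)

1

Only one geometric arrangement is possible.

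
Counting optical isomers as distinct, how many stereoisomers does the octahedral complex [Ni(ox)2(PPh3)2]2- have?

3

The six octahedral sites form three mutually perpendicular trans pairs.
Each ox is bidentate and must span two cis positions.
Systematic placement gives 2 geometric isomers: PPh3 trans; PPh3 cis (chiral).
One of these lacks any improper symmetry element and so occurs as an enantiomeric pair, giving 2 + 1 = 3 stereoisomers in total.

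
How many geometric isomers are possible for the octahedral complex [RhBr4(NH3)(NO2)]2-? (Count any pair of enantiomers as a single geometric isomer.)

The six octahedral sites form three mutually perpendicular trans pairs.
Systematic placement gives 2 geometric isomers: NH3 and NO2 mutually trans; NH3 and NO2 mutually cis.

2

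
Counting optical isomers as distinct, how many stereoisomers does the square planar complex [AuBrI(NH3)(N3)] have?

In a square planar complex each vertex has one trans partner and two cis neighbours.
The distinct arrangements are (3 in all): (Br/N3 trans, I/NH3 trans); (Br/NH3 trans, I/N3 trans); (Br/I trans, N3/NH3 trans).
Each arrangement has an internal mirror plane or centre of symmetry, so none is chiral.

3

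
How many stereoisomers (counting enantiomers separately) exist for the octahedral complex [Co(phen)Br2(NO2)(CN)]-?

The six octahedral sites form three mutually perpendicular trans pairs.
Each phen is bidentate and must span two cis positions.
Working through the distinct placements yields 4 geometric isomers: Br trans; Br cis (3 arrangements, 2 chiral).
Of these, 2 lack any improper symmetry element and so occur as enantiomeric pairs, giving 4 + 2 = 6 stereoisomers in total.

6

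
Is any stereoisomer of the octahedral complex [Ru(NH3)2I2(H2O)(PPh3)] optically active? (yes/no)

The six octahedral sites form three mutually perpendicular trans pairs.
The distinct arrangements are (6 in all): NH3 cis, I cis (3 arrangements, 2 chiral); NH3 trans, I cis; NH3 cis, I trans; NH3 trans, I trans.
Of these, 2 lack any improper symmetry element and so occur as enantiomeric pairs, giving 6 + 2 = 8 stereoisomers in total.

yes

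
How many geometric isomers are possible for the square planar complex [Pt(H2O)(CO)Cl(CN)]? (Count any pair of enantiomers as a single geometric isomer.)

3

Working through the distinct placements yields 3 geometric isomers: (CN/Cl trans, CO/H2O trans); (CN/H2O trans, CO/Cl trans); (CN/CO trans, Cl/H2O trans).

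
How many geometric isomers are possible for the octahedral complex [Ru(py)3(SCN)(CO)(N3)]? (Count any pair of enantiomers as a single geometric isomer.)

In an octahedral complex each vertex has one trans partner and four cis neighbours.
Systematic placement gives 4 geometric isomers: py mer (3 arrangements); py fac (chiral).

4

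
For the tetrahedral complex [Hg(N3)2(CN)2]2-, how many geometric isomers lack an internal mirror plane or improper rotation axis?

In a tetrahedral complex all four positions are equivalent and every pair of ligands is adjacent — there is no cis/trans distinction.
Only one geometric arrangement is possible.

0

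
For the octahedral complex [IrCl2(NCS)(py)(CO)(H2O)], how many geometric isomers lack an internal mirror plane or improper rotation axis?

In an octahedral complex each vertex has one trans partner and four cis neighbours.
Systematic enumeration (placing each ligand type in turn and discarding arrangements equivalent by rotation or reflection) gives 9 geometric isomers.
Of these, 6 lack any improper symmetry element and so occur as enantiomeric pairs, giving 9 + 6 = 15 stereoisomers in total.

6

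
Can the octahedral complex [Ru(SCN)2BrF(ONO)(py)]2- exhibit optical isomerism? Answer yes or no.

The six octahedral sites form three mutually perpendicular trans pairs.
Systematic enumeration (placing each ligand type in turn and discarding arrangements equivalent by rotation or reflection) gives 9 geometric isomers.
Of these, 6 lack any improper symmetry element and so occur as enantiomeric pairs, giving 9 + 6 = 15 stereoisomers in total.

yes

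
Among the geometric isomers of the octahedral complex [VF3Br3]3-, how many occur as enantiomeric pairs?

0

In an octahedral complex each vertex has one trans partner and four cis neighbours.
There are 2 geometric isomers: F mer; F fac.
Each arrangement has an internal mirror plane or centre of symmetry, so none is chiral.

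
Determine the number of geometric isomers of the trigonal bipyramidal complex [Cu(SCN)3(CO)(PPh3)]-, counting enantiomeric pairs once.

Working through the distinct placements yields 4 geometric isomers: CO axial, PPh3 axial; CO axial, PPh3 equatorial; CO equatorial, PPh3 axial; CO equatorial, PPh3 equatorial.

4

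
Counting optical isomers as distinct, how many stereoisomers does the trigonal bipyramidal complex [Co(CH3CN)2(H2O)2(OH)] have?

A trigonal bipyramid has two axial and three equatorial sites, which are chemically inequivalent.
Placing the ligands in turn and identifying arrangements related by rotation or reflection leaves 5 distinct geometric isomers.
One of these lacks any improper symmetry element and so occurs as an enantiomeric pair, giving 5 + 1 = 6 stereoisomers in total.

6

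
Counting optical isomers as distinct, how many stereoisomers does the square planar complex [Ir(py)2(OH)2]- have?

2

There are 2 geometric isomers: py cis; py trans.
Each arrangement has an internal mirror plane or centre of symmetry, so none is chiral.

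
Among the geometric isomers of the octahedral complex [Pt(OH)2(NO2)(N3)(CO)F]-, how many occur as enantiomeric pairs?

6

Systematic enumeration (placing each ligand type in turn and discarding arrangements equivalent by rotation or reflection) gives 9 geometric isomers.
Of these, 6 lack any improper symmetry element and so occur as enantiomeric pairs, giving 9 + 6 = 15 stereoisomers in total.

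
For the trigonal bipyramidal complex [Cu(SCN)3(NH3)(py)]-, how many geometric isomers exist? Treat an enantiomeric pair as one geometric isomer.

A trigonal bipyramid has two axial and three equatorial sites, which are chemically inequivalent.
There are 4 geometric isomers: NH3 axial, py equatorial; NH3 axial, py axial; NH3 equatorial, py equatorial; NH3 equatorial, py axial.

4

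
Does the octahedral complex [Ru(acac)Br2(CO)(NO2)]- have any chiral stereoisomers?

Each acac is bidentate and must span two cis positions.
There are 4 geometric isomers: Br trans; Br cis (3 arrangements, 2 chiral).
Of these, 2 lack any improper symmetry element and so occur as enantiomeric pairs, giving 4 + 2 = 6 stereoisomers in total.

yes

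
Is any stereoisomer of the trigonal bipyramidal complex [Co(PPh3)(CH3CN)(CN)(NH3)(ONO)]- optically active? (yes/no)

yes

In a trigonal bipyramid the two axial positions differ from the three equatorial ones.
Systematic enumeration (placing each ligand type in turn and discarding arrangements equivalent by rotation or reflection) gives 10 geometric isomers.
Of these, 10 lack any improper symmetry element and so occur as enantiomeric pairs, giving 10 + 10 = 20 stereoisomers in total.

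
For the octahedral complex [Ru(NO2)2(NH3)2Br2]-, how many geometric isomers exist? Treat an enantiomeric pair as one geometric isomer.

The six octahedral sites form three mutually perpendicular trans pairs.
There are 5 geometric isomers: NO2 trans, NH3 trans, Br trans; NO2 cis, NH3 cis, Br trans; NO2 trans, NH3 cis, Br cis; NO2 cis, NH3 cis, Br cis (chiral); NO2 cis, NH3 trans, Br cis.

5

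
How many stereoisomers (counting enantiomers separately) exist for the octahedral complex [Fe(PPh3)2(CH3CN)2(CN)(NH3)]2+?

Systematic placement gives 6 geometric isomers: PPh3 trans, CH3CN trans; PPh3 cis, CH3CN trans; PPh3 trans, CH3CN cis; PPh3 cis, CH3CN cis (3 arrangements, 2 chiral).
Of these, 2 lack any improper symmetry element and so occur as enantiomeric pairs, giving 6 + 2 = 8 stereoisomers in total.

8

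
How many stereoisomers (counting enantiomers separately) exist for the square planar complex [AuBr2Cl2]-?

A square has two trans pairs of vertices; adjacent vertices are cis.
Systematic placement gives 2 geometric isomers: Br cis; Br trans.
Each arrangement has an internal mirror plane or centre of symmetry, so none is chiral.

2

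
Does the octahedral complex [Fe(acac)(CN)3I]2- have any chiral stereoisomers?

no

The six octahedral sites form three mutually perpendicular trans pairs.
Each acac is bidentate and must span two cis positions.
The distinct arrangements are (2 in all): CN mer; CN fac.
Each arrangement has an internal mirror plane or centre of symmetry, so none is chiral.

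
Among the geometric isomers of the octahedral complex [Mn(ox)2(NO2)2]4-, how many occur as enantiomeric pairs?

1

In an octahedral complex each vertex has one trans partner and four cis neighbours.
Each ox is bidentate and must span two cis positions.
Working through the distinct placements yields 2 geometric isomers: NO2 trans; NO2 cis (chiral).
One of these lacks any improper symmetry element and so occurs as an enantiomeric pair, giving 2 + 1 = 3 stereoisomers in total.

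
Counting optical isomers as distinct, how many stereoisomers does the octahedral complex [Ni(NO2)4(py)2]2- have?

The six octahedral sites form three mutually perpendicular trans pairs.
Working through the distinct placements yields 2 geometric isomers: py trans; py cis.
Each arrangement has an internal mirror plane or centre of symmetry, so none is chiral.

2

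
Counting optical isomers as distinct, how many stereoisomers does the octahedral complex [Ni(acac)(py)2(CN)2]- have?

4

An octahedron has six vertices in three trans pairs; every non-trans pair is cis.
Each acac is bidentate and must span two cis positions.
Systematic placement gives 3 geometric isomers: py cis, CN trans; py trans, CN cis; py cis, CN cis (chiral).
One of these lacks any improper symmetry element and so occurs as an enantiomeric pair, giving 3 + 1 = 4 stereoisomers in total.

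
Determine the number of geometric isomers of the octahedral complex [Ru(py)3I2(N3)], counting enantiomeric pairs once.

3

In an octahedral complex each vertex has one trans partner and four cis neighbours.
Working through the distinct placements yields 3 geometric isomers: py mer, I trans; py mer, I cis; py fac, I cis.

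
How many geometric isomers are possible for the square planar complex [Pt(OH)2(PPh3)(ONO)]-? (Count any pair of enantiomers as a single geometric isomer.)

2

A square has two trans pairs of vertices; adjacent vertices are cis.
There are 2 geometric isomers: OH cis; OH trans.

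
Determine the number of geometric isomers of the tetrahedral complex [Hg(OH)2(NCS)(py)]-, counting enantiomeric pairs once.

1

In a tetrahedral complex all four positions are equivalent and every pair of ligands is adjacent — there is no cis/trans distinction.
Only one geometric arrangement is possible.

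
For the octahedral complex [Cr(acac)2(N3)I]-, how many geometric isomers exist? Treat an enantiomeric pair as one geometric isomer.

2

The six octahedral sites form three mutually perpendicular trans pairs.
Each acac is bidentate and must span two cis positions.
Working through the distinct placements yields 2 geometric isomers: N3 and I mutually trans; N3 and I mutually cis (chiral).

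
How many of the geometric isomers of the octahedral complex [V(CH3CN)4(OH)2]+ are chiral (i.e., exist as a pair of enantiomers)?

In an octahedral complex each vertex has one trans partner and four cis neighbours.
Systematic placement gives 2 geometric isomers: OH trans; OH cis.
Each arrangement has an internal mirror plane or centre of symmetry, so none is chiral.

0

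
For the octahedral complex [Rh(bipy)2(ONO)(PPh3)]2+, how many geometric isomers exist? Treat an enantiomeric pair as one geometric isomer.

2

In an octahedral complex each vertex has one trans partner and four cis neighbours.
Each bipy is bidentate and must span two cis positions.
The distinct arrangements are (2 in all): ONO and PPh3 mutually trans; ONO and PPh3 mutually cis (chiral).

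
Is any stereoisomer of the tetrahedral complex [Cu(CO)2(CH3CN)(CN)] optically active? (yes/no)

no

All four vertices of a tetrahedron are equivalent and mutually adjacent, so cis/trans isomerism cannot arise.
Only one geometric arrangement is possible.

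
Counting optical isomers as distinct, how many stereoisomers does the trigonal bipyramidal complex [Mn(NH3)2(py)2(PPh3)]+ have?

A trigonal bipyramid has two axial and three equatorial sites, which are chemically inequivalent.
Exhaustive case analysis gives 5 geometric isomers.
One of these lacks any improper symmetry element and so occurs as an enantiomeric pair, giving 5 + 1 = 6 stereoisomers in total.

6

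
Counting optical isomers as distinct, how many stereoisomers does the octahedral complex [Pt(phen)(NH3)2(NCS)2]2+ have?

4

The six octahedral sites form three mutually perpendicular trans pairs.
Each phen is bidentate and must span two cis positions.
Working through the distinct placements yields 3 geometric isomers: NH3 cis, NCS trans; NH3 cis, NCS cis (chiral); NH3 trans, NCS cis.
One of these lacks any improper symmetry element and so occurs as an enantiomeric pair, giving 3 + 1 = 4 stereoisomers in total.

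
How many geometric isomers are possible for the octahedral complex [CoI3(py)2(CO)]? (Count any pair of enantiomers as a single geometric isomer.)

An octahedron has six vertices in three trans pairs; every non-trans pair is cis.
Working through the distinct placements yields 3 geometric isomers: I mer, py trans; I fac, py cis; I mer, py cis.

3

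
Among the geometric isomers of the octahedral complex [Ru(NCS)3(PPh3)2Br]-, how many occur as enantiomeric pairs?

Working through the distinct placements yields 3 geometric isomers: NCS mer, PPh3 trans; NCS fac, PPh3 cis; NCS mer, PPh3 cis.
Each arrangement has an internal mirror plane or centre of symmetry, so none is chiral.

0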